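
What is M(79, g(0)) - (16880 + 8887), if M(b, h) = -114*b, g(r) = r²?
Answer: -34773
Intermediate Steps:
M(79, g(0)) - (16880 + 8887) = -114*79 - (16880 + 8887) = -9006 - 1*25767 = -9006 - 25767 = -34773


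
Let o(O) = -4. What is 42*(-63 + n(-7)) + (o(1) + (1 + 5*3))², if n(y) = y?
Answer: -2796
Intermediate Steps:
42*(-63 + n(-7)) + (o(1) + (1 + 5*3))² = 42*(-63 - 7) + (-4 + (1 + 5*3))² = 42*(-70) + (-4 + (1 + 15))² = -2940 + (-4 + 16)² = -2940 + 12² = -2940 + 144 = -2796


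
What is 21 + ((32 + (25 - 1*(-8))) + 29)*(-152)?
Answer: -14267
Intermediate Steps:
21 + ((32 + (25 - 1*(-8))) + 29)*(-152) = 21 + ((32 + (25 + 8)) + 29)*(-152) = 21 + ((32 + 33) + 29)*(-152) = 21 + (65 + 29)*(-152) = 21 + 94*(-152) = 21 - 14288 = -14267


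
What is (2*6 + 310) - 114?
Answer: 208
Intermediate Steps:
(2*6 + 310) - 114 = (12 + 310) - 114 = 322 - 114 = 208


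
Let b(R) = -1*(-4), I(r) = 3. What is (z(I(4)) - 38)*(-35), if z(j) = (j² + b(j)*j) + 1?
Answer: 560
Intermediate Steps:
b(R) = 4
z(j) = 1 + j² + 4*j (z(j) = (j² + 4*j) + 1 = 1 + j² + 4*j)
(z(I(4)) - 38)*(-35) = ((1 + 3² + 4*3) - 38)*(-35) = ((1 + 9 + 12) - 38)*(-35) = (22 - 38)*(-35) = -16*(-35) = 560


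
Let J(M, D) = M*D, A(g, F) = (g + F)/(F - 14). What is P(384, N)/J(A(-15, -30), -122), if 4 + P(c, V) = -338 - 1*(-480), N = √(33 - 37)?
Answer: -1012/915 ≈ -1.1060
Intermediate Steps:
A(g, F) = (F + g)/(-14 + F)
J(M, D) = D*M
N = 2*I (N = √(-4) = 2*I ≈ 2.0*I)
P(c, V) = 138 (P(c, V) = -4 + (-338 - 1*(-480)) = -4 + (-338 + 480) = -4 + 142 = 138)
P(384, N)/J(A(-15, -30), -122) = 138/((-122*(-30 - 15)/(-14 - 30))) = 138/((-122*(-45)/(-44))) = 138/((-(-61)*(-45)/22)) = 138/((-122*45/44)) = 138/(-2745/22) = 138*(-22/2745) = -1012/915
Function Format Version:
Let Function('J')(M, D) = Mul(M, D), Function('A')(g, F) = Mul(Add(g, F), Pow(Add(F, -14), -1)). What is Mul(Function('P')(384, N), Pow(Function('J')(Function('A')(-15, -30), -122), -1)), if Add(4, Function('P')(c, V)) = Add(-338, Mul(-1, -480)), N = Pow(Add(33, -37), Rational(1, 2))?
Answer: Rational(-1012, 915) ≈ -1.1060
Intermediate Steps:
Function('A')(g, F) = Mul(Pow(Add(-14, F), -1), Add(F, g)) (Function('A')(g, F) = Mul(Add(F, g), Pow(Add(-14, F), -1)) = Mul(Pow(Add(-14, F), -1), Add(F, g)))
Function('J')(M, D) = Mul(D, M)
N = Mul(2, I) (N = Pow(-4, Rational(1, 2)) = Mul(2, I) ≈ Mul(2.0000, I))
Function('P')(c, V) = 138 (Function('P')(c, V) = Add(-4, Add(-338, Mul(-1, -480))) = Add(-4, Add(-338, 480)) = Add(-4, 142) = 138)
Mul(Function('P')(384, N), Pow(Function('J')(Function('A')(-15, -30), -122), -1)) = Mul(138, Pow(Mul(-122, Mul(Pow(Add(-14, -30), -1), Add(-30, -15))), -1)) = Mul(138, Pow(Mul(-122, Mul(Pow(-44, -1), -45)), -1)) = Mul(138, Pow(Mul(-122, Mul(Rational(-1, 44), -45)), -1)) = Mul(138, Pow(Mul(-122, Rational(45, 44)), -1)) = Mul(138, Pow(Rational(-2745, 22), -1)) = Mul(138, Rational(-22, 2745)) = Rational(-1012, 915)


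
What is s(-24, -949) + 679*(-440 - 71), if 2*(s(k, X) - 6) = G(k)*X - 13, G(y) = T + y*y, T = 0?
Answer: -1240563/2 ≈ -6.2028e+5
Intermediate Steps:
G(y) = y² (G(y) = 0 + y*y = 0 + y² = y²)
s(k, X) = -½ + X*k²/2 (s(k, X) = 6 + (k²*X - 13)/2 = 6 + (X*k² - 13)/2 = 6 + (-13 + X*k²)/2 = 6 + (-13/2 + X*k²/2) = -½ + X*k²/2)
s(-24, -949) + 679*(-440 - 71) = (-½ + (½)*(-949)*(-24)²) + 679*(-440 - 71) = (-½ + (½)*(-949)*576) + 679*(-511) = (-½ - 273312) - 346969 = -546625/2 - 346969 = -1240563/2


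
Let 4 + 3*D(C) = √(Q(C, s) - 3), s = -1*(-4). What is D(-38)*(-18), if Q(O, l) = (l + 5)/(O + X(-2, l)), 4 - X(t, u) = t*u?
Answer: 24 - 3*I*√2262/13 ≈ 24.0 - 10.975*I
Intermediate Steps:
X(t, u) = 4 - t*u
s = 4
Q(O, l) = (5 + l)/(4 + O + 2*l) (Q(O, l) = (l + 5)/(O + (4 - 1*(-2)*l)) = (5 + l)/(O + (4 + 2*l)) = (5 + l)/(4 + O + 2*l))
D(C) = -4/3 + √(-3 + 9/(12 + C))/3 (D(C) = -4/3 + √((5 + 4)/(4 + C + 2*4) - 3)/3 = -4/3 + √(9/(4 + C + 8) - 3)/3 = -4/3 + √(9/(12 + C) - 3)/3 = -4/3 + √(-3 + 9/(12 + C))/3)
D(-38)*(-18) = (-4/3 + √3*√((-9 - 1*(-38))/(12 - 38))/3)*(-18) = (-4/3 + √3*√((-9 + 38)/(-26))/3)*(-18) = (-4/3 + √3*√(-1/26*29)/3)*(-18) = (-4/3 + √3*√(-29/26)/3)*(-18) = (-4/3 + √3*(I*√754/26)/3)*(-18) = (-4/3 + I*√2262/78)*(-18) = 24 - 3*I*√2262/13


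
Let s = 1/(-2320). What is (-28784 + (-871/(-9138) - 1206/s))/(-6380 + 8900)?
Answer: 3614909377/3289680 ≈ 1098.9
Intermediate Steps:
s = -1/2320 ≈ -0.00043103
(-28784 + (-871/(-9138) - 1206/s))/(-6380 + 8900) = (-28784 + (-871/(-9138) - 1206/(-1/2320)))/(-6380 + 8900) = (-28784 + (-871*(-1/9138) - 1206*(-2320)))/2520 = (-28784 + (871/9138 + 2797920))*(1/2520) = (-28784 + 25567393831/9138)*(1/2520) = (25304365639/9138)*(1/2520) = 3614909377/3289680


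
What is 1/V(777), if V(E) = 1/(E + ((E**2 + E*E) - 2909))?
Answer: 1205326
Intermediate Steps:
V(E) = 1/(-2909 + E + 2*E**2) (V(E) = 1/(E + ((E**2 + E**2) - 2909)) = 1/(E + (2*E**2 - 2909)) = 1/(E + (-2909 + 2*E**2)) = 1/(-2909 + E + 2*E**2))
1/V(777) = 1/(1/(-2909 + 777 + 2*777**2)) = 1/(1/(-2909 + 777 + 2*603729)) = 1/(1/(-2909 + 777 + 1207458)) = 1/(1/1205326) = 1205326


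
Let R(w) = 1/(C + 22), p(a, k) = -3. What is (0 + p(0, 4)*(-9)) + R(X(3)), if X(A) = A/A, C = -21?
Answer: 28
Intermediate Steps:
X(A) = 1
R(w) = 1 (R(w) = 1/(-21 + 22) = 1/1 = 1)
(0 + p(0, 4)*(-9)) + R(X(3)) = (0 - 3*(-9)) + 1 = (0 + 27) + 1 = 27 + 1 = 28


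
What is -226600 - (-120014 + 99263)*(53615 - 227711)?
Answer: -3612892696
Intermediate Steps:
-226600 - (-120014 + 99263)*(53615 - 227711) = -226600 - (-20751)*(-174096) = -226600 - 1*3612666096 = -226600 - 3612666096 = -3612892696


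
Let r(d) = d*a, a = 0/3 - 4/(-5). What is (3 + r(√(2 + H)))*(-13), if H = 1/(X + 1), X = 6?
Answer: -39 - 52*√105/35 ≈ -54.224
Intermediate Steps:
H = ⅐ (H = 1/(6 + 1) = 1/7 = ⅐ ≈ 0.14286)
a = ⅘ (a = 0*(⅓) - 4*(-⅕) = 0 + ⅘ = ⅘ ≈ 0.80000)
r(d) = 4*d/5 (r(d) = d*(⅘) = 4*d/5)
(3 + r(√(2 + H)))*(-13) = (3 + 4*√(2 + ⅐)/5)*(-13) = (3 + 4*√(15/7)/5)*(-13) = (3 + 4*(√105/7)/5)*(-13) = (3 + 4*√105/35)*(-13) = -39 - 52*√105/35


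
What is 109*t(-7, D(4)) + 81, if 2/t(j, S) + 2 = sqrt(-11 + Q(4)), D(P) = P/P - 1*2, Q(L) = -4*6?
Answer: 2723/39 - 218*I*sqrt(35)/39 ≈ 69.821 - 33.069*I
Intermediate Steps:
Q(L) = -24
D(P) = -1 (D(P) = 1 - 2 = -1)
t(j, S) = 2/(-2 + I*sqrt(35)) (t(j, S) = 2/(-2 + sqrt(-11 - 24)) = 2/(-2 + sqrt(-35)) = 2/(-2 + I*sqrt(35)))
109*t(-7, D(4)) + 81 = 109*(-4/39 - 2*I*sqrt(35)/39) + 81 = (-436/39 - 218*I*sqrt(35)/39) + 81 = 2723/39 - 218*I*sqrt(35)/39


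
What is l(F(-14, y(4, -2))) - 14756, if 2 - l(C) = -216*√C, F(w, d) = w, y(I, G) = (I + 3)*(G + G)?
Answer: -14754 + 216*I*√14 ≈ -14754.0 + 808.2*I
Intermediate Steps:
y(I, G) = 2*G*(3 + I) (y(I, G) = (3 + I)*(2*G) = 2*G*(3 + I))
l(C) = 2 + 216*√C (l(C) = 2 - (-216)*√C = 2 + 216*√C)
l(F(-14, y(4, -2))) - 14756 = (2 + 216*√(-14)) - 14756 = (2 + 216*(I*√14)) - 14756 = (2 + 216*I*√14) - 14756 = -14754 + 216*I*√14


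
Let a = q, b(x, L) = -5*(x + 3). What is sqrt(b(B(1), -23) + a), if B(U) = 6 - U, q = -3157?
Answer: I*sqrt(3197) ≈ 56.542*I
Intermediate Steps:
b(x, L) = -15 - 5*x (b(x, L) = -5*(3 + x) = -15 - 5*x)
a = -3157
sqrt(b(B(1), -23) + a) = sqrt((-15 - 5*(6 - 1*1)) - 3157) = sqrt((-15 - 5*(6 - 1)) - 3157) = sqrt((-15 - 5*5) - 3157) = sqrt((-15 - 25) - 3157) = sqrt(-40 - 3157) = sqrt(-3197) = I*sqrt(3197)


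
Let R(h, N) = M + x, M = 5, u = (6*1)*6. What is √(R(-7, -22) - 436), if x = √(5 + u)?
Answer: √(-431 + √41) ≈ 20.606*I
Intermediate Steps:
u = 36 (u = 6*6 = 36)
x = √41 (x = √(5 + 36) = √41 ≈ 6.4031)
R(h, N) = 5 + √41
√(R(-7, -22) - 436) = √((5 + √41) - 436) = √(-431 + √41)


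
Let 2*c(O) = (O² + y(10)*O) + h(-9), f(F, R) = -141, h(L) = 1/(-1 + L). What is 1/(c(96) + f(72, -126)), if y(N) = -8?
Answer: 20/81659 ≈ 0.00024492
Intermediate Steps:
c(O) = -1/20 + O²/2 - 4*O (c(O) = ((O² - 8*O) + 1/(-1 - 9))/2 = ((O² - 8*O) + 1/(-10))/2 = ((O² - 8*O) - ⅒)/2 = (-⅒ + O² - 8*O)/2 = -1/20 + O²/2 - 4*O)
1/(c(96) + f(72, -126)) = 1/((-1/20 + (½)*96² - 4*96) - 141) = 1/((-1/20 + (½)*9216 - 384) - 141) = 1/((-1/20 + 4608 - 384) - 141) = 1/(84479/20 - 141) = 1/(81659/20) = 20/81659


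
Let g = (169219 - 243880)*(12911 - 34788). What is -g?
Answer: -1633358697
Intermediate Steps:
g = 1633358697 (g = -74661*(-21877) = 1633358697)
-g = -1*1633358697 = -1633358697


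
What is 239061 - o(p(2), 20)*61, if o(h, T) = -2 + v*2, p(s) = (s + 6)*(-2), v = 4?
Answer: 238695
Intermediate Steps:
p(s) = -12 - 2*s (p(s) = (6 + s)*(-2) = -12 - 2*s)
o(h, T) = 6 (o(h, T) = -2 + 4*2 = -2 + 8 = 6)
239061 - o(p(2), 20)*61 = 239061 - 6*61 = 239061 - 1*366 = 239061 - 366 = 238695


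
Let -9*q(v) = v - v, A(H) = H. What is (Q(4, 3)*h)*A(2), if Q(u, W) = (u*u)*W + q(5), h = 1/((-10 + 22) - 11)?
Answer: 96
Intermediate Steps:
q(v) = 0 (q(v) = -(v - v)/9 = -⅑*0 = 0)
h = 1 (h = 1/(12 - 11) = 1/1 = 1)
Q(u, W) = W*u² (Q(u, W) = (u*u)*W + 0 = u²*W + 0 = W*u² + 0 = W*u²)
(Q(4, 3)*h)*A(2) = ((3*4²)*1)*2 = ((3*16)*1)*2 = (48*1)*2 = 48*2 = 96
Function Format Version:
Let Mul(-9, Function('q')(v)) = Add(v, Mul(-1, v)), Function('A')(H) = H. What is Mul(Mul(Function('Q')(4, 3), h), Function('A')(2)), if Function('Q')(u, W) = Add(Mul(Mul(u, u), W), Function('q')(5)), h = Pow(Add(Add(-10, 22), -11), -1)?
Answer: 96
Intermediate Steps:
Function('q')(v) = 0 (Function('q')(v) = Mul(Rational(-1, 9), Add(v, Mul(-1, v))) = Mul(Rational(-1, 9), 0) = 0)
h = 1 (h = Pow(Add(12, -11), -1) = Pow(1, -1) = 1)
Function('Q')(u, W) = Mul(W, Pow(u, 2)) (Function('Q')(u, W) = Add(Mul(Mul(u, u), W), 0) = Add(Mul(Pow(u, 2), W), 0) = Add(Mul(W, Pow(u, 2)), 0) = Mul(W, Pow(u, 2)))
Mul(Mul(Function('Q')(4, 3), h), Function('A')(2)) = Mul(Mul(Mul(3, Pow(4, 2)), 1), 2) = Mul(Mul(Mul(3, 16), 1), 2) = Mul(Mul(48, 1), 2) = Mul(48, 2) = 96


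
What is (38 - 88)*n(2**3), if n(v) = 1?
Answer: -50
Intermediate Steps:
(38 - 88)*n(2**3) = (38 - 88)*1 = -50*1 = -50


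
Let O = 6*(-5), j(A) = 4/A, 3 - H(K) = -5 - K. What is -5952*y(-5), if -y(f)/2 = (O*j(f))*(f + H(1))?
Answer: 1142784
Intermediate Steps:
H(K) = 8 + K (H(K) = 3 - (-5 - K) = 3 + (5 + K) = 8 + K)
O = -30
y(f) = 240*(9 + f)/f (y(f) = -2*(-120/f)*(f + (8 + 1)) = -2*(-120/f)*(f + 9) = -2*(-120/f)*(9 + f) = -(-240)*(9 + f)/f = 240*(9 + f)/f)
-5952*y(-5) = -5952*(240 + 2160/(-5)) = -5952*(240 + 2160*(-⅕)) = -5952*(240 - 432) = -5952*(-192) = 1142784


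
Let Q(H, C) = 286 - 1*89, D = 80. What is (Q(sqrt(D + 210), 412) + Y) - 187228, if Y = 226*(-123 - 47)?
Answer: -225451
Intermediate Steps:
Y = -38420 (Y = 226*(-170) = -38420)
Q(H, C) = 197 (Q(H, C) = 286 - 89 = 197)
(Q(sqrt(D + 210), 412) + Y) - 187228 = (197 - 38420) - 187228 = -38223 - 187228 = -225451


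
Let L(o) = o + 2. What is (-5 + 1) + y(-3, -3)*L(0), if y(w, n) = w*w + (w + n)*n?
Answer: 50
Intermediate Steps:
L(o) = 2 + o
y(w, n) = w**2 + n*(n + w) (y(w, n) = w**2 + (n + w)*n = w**2 + n*(n + w))
(-5 + 1) + y(-3, -3)*L(0) = (-5 + 1) + ((-3)**2 + (-3)**2 - 3*(-3))*(2 + 0) = -4 + (9 + 9 + 9)*2 = -4 + 27*2 = -4 + 54 = 50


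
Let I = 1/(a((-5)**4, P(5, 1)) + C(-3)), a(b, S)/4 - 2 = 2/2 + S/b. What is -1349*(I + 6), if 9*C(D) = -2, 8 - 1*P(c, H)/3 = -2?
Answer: -110511429/13466 ≈ -8206.7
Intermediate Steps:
P(c, H) = 30 (P(c, H) = 24 - 3*(-2) = 24 + 6 = 30)
a(b, S) = 12 + 4*S/b (a(b, S) = 8 + 4*(2/2 + S/b) = 8 + 4*(2*(1/2) + S/b) = 8 + 4*(1 + S/b) = 8 + (4 + 4*S/b) = 12 + 4*S/b)
C(D) = -2/9 (C(D) = (1/9)*(-2) = -2/9)
I = 1125/13466 (I = 1/((12 + 4*30/(-5)**4) - 2/9) = 1/((12 + 4*30/625) - 2/9) = 1/((12 + 4*30*(1/625)) - 2/9) = 1/((12 + 24/125) - 2/9) = 1/(1524/125 - 2/9) = 1/(13466/1125) = 1125/13466 ≈ 0.083544)
-1349*(I + 6) = -1349*(1125/13466 + 6) = -110511429/13466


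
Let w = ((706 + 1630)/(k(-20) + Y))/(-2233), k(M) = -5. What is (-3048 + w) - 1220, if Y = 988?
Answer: -9368428788/2195039 ≈ -4268.0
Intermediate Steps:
w = -2336/2195039 (w = ((706 + 1630)/(-5 + 988))/(-2233) = (2336/983)*(-1/2233) = -2336/2195039 ≈ -0.0010642)
(-3048 + w) - 1220 = (-3048 - 2336/2195039) - 1220 = -6690481208/2195039 - 1220 = -9368428788/2195039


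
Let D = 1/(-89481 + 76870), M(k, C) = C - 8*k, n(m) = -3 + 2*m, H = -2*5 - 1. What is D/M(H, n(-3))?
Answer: -1/996269 ≈ -1.0037e-6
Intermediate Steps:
H = -11 (H = -10 - 1 = -11)
D = -1/12611 (D = 1/(-12611) = -1/12611 ≈ -7.9296e-5)
D/M(H, n(-3)) = -1/(12611*((-3 + 2*(-3)) - 8*(-11))) = -1/(12611*((-3 - 6) + 88)) = -1/(12611*(-9 + 88)) = -1/12611/79 = -1/12611*1/79 = -1/996269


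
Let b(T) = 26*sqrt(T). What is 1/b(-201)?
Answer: -I*sqrt(201)/5226 ≈ -0.0027129*I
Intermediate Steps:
1/b(-201) = 1/(26*sqrt(-201)) = 1/(26*(I*sqrt(201))) = 1/(26*I*sqrt(201)) = -I*sqrt(201)/5226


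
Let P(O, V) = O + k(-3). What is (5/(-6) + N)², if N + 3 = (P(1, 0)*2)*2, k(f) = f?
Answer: 5041/36 ≈ 140.03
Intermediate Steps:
P(O, V) = -3 + O (P(O, V) = O - 3 = -3 + O)
N = -11 (N = -3 + ((-3 + 1)*2)*2 = -3 - 2*2*2 = -3 - 4*2 = -3 - 8 = -11)
(5/(-6) + N)² = (5/(-6) - 11)² = (5*(-⅙) - 11)² = (-⅚ - 11)² = (-71/6)² = 5041/36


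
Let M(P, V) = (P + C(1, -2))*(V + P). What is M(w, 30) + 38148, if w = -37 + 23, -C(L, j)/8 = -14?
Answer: 39716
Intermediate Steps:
C(L, j) = 112 (C(L, j) = -8*(-14) = 112)
w = -14
M(P, V) = (112 + P)*(P + V) (M(P, V) = (P + 112)*(V + P) = (112 + P)*(P + V))
M(w, 30) + 38148 = ((-14)² + 112*(-14) + 112*30 - 14*30) + 38148 = (196 - 1568 + 3360 - 420) + 38148 = 1568 + 38148 = 39716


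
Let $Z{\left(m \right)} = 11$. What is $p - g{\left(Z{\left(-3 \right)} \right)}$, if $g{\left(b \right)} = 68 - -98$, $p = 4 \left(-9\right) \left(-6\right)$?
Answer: $50$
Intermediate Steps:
$p = 216$ ($p = \left(-36\right) \left(-6\right) = 216$)
$g{\left(b \right)} = 166$ ($g{\left(b \right)} = 68 + 98 = 166$)
$p - g{\left(Z{\left(-3 \right)} \right)} = 216 - 166 = 50$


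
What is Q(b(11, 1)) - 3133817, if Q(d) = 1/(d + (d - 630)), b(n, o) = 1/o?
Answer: -1968037077/628 ≈ -3.1338e+6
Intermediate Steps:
Q(d) = 1/(-630 + 2*d) (Q(d) = 1/(d + (-630 + d)) = 1/(-630 + 2*d))
Q(b(11, 1)) - 3133817 = 1/(2*(-315 + 1/1)) - 3133817 = 1/(2*(-315 + 1)) - 3133817 = (½)/(-314) - 3133817 = (½)*(-1/314) - 3133817 = -1/628 - 3133817 = -1968037077/628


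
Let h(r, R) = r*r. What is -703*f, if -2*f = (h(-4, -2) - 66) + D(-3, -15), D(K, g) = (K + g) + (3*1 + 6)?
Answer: -41477/2 ≈ -20739.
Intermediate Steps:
D(K, g) = 9 + K + g (D(K, g) = (K + g) + (3 + 6) = (K + g) + 9 = 9 + K + g)
h(r, R) = r²
f = 59/2 (f = -(((-4)² - 66) + (9 - 3 - 15))/2 = -((16 - 66) - 9)/2 = -(-50 - 9)/2 = -½*(-59) = 59/2 ≈ 29.500)
-703*f = -703*59/2 = -41477/2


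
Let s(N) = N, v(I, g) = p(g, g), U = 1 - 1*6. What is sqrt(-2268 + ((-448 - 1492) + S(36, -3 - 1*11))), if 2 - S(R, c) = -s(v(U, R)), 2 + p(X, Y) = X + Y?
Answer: 2*I*sqrt(1034) ≈ 64.312*I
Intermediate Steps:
p(X, Y) = -2 + X + Y (p(X, Y) = -2 + (X + Y) = -2 + X + Y)
U = -5 (U = 1 - 6 = -5)
v(I, g) = -2 + 2*g (v(I, g) = -2 + g + g = -2 + 2*g)
S(R, c) = 2*R (S(R, c) = 2 - (-1)*(-2 + 2*R) = 2 - (2 - 2*R) = 2 + (-2 + 2*R) = 2*R)
sqrt(-2268 + ((-448 - 1492) + S(36, -3 - 1*11))) = sqrt(-2268 + ((-448 - 1492) + 2*36)) = sqrt(-2268 + (-1940 + 72)) = sqrt(-2268 - 1868) = sqrt(-4136) = 2*I*sqrt(1034)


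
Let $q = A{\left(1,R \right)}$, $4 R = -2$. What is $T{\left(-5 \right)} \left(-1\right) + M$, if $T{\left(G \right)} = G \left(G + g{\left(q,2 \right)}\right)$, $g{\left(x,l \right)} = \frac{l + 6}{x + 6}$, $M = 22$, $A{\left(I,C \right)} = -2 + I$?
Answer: $5$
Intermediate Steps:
$R = - \frac{1}{2}$ ($R = \frac{1}{4} \left(-2\right) = - \frac{1}{2} \approx -0.5$)
$q = -1$ ($q = -2 + 1 = -1$)
$g{\left(x,l \right)} = \frac{6 + l}{6 + x}$
$T{\left(G \right)} = G \left(\frac{8}{5} + G\right)$ ($T{\left(G \right)} = G \left(G + \frac{6 + 2}{6 - 1}\right) = G \left(G + \frac{1}{5} \cdot 8\right) = G \left(G + \frac{8}{5}\right) = G \left(\frac{8}{5} + G\right)$)
$T{\left(-5 \right)} \left(-1\right) + M = \frac{1}{5} \left(-5\right) \left(8 + 5 \left(-5\right)\right) \left(-1\right) + 22 = \frac{1}{5} \left(-5\right) \left(8 - 25\right) \left(-1\right) + 22 = \frac{1}{5} \left(-5\right) \left(-17\right) \left(-1\right) + 22 = 17 \left(-1\right) + 22 = -17 + 22 = 5$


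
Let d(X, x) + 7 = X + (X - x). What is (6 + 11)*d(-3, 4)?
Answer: -289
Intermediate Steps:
d(X, x) = -7 - x + 2*X (d(X, x) = -7 + (X + (X - x)) = -7 + (-x + 2*X) = -7 - x + 2*X)
(6 + 11)*d(-3, 4) = (6 + 11)*(-7 - 1*4 + 2*(-3)) = 17*(-7 - 4 - 6) = 17*(-17) = -289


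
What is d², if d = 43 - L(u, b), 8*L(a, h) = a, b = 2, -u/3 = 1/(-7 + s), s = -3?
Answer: 11812969/6400 ≈ 1845.8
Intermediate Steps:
u = 3/10 (u = -3/(-7 - 3) = -3/(-10) = -3*(-⅒) = 3/10 ≈ 0.30000)
L(a, h) = a/8
d = 3437/80 (d = 43 - 3/(8*10) = 43 - 1*3/80 = 43 - 3/80 = 3437/80 ≈ 42.963)
d² = (3437/80)² = 11812969/6400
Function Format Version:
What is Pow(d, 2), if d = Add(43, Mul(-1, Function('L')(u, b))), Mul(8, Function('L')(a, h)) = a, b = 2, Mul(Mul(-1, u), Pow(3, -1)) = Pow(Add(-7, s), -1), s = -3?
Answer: Rational(11812969, 6400) ≈ 1845.8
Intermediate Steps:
u = Rational(3, 10) (u = Mul(-3, Pow(Add(-7, -3), -1)) = Mul(-3, Pow(-10, -1)) = Mul(-3, Rational(-1, 10)) = Rational(3, 10) ≈ 0.30000)
Function('L')(a, h) = Mul(Rational(1, 8), a)
d = Rational(3437, 80) (d = Add(43, Mul(-1, Mul(Rational(1, 8), Rational(3, 10)))) = Add(43, Mul(-1, Rational(3, 80))) = Add(43, Rational(-3, 80)) = Rational(3437, 80) ≈ 42.963)
Pow(d, 2) = Pow(Rational(3437, 80), 2) = Rational(11812969, 6400)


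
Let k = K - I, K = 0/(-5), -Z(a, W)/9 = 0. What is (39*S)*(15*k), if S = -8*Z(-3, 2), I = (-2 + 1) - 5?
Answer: 0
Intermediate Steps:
I = -6 (I = -1 - 5 = -6)
Z(a, W) = 0 (Z(a, W) = -9*0 = 0)
K = 0 (K = 0*(-1/5) = 0)
k = 6 (k = 0 - 1*(-6) = 0 + 6 = 6)
S = 0 (S = -8*0 = 0)
(39*S)*(15*k) = (39*0)*(15*6) = 0*90 = 0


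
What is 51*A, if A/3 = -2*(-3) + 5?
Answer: 1683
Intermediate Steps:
A = 33 (A = 3*(-2*(-3) + 5) = 3*(6 + 5) = 3*11 = 33)
51*A = 51*33 = 1683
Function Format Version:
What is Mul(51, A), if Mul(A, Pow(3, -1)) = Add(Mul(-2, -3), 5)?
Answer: 1683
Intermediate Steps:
A = 33 (A = Mul(3, Add(Mul(-2, -3), 5)) = Mul(3, Add(6, 5)) = Mul(3, 11) = 33)
Mul(51, A) = Mul(51, 33) = 1683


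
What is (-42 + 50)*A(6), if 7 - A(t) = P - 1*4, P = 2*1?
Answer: 72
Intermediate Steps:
P = 2
A(t) = 9 (A(t) = 7 - (2 - 1*4) = 7 - (2 - 4) = 7 - 1*(-2) = 7 + 2 = 9)
(-42 + 50)*A(6) = (-42 + 50)*9 = 8*9 = 72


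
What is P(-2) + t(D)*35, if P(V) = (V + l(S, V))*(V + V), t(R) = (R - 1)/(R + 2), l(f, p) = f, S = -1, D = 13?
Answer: 40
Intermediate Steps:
t(R) = (-1 + R)/(2 + R)
P(V) = 2*V*(-1 + V) (P(V) = (V - 1)*(V + V) = (-1 + V)*(2*V) = 2*V*(-1 + V))
P(-2) + t(D)*35 = 2*(-2)*(-1 - 2) + ((-1 + 13)/(2 + 13))*35 = 2*(-2)*(-3) + (12/15)*35 = 12 + ((1/15)*12)*35 = 12 + (⅘)*35 = 12 + 28 = 40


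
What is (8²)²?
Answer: 4096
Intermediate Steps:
(8²)² = 64² = 4096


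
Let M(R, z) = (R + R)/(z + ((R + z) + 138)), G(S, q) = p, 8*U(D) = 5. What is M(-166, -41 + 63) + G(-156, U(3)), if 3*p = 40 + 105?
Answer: 331/12 ≈ 27.583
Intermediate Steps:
p = 145/3 (p = (40 + 105)/3 = (⅓)*145 = 145/3 ≈ 48.333)
U(D) = 5/8 (U(D) = (⅛)*5 = 5/8)
G(S, q) = 145/3
M(R, z) = 2*R/(138 + R + 2*z) (M(R, z) = (2*R)/(z + (138 + R + z)) = (2*R)/(138 + R + 2*z) = 2*R/(138 + R + 2*z))
M(-166, -41 + 63) + G(-156, U(3)) = 2*(-166)/(138 - 166 + 2*(-41 + 63)) + 145/3 = 2*(-166)/(138 - 166 + 2*22) + 145/3 = 2*(-166)/(138 - 166 + 44) + 145/3 = 2*(-166)/16 + 145/3 = 2*(-166)*(1/16) + 145/3 = -83/4 + 145/3 = 331/12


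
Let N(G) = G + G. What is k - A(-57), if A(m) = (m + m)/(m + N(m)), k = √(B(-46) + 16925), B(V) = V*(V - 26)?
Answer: -⅔ + 7*√413 ≈ 141.59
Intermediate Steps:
B(V) = V*(-26 + V)
k = 7*√413 (k = √(-46*(-26 - 46) + 16925) = √(-46*(-72) + 16925) = √(3312 + 16925) = √20237 = 7*√413 ≈ 142.26)
N(G) = 2*G
A(m) = ⅔ (A(m) = (m + m)/(m + 2*m) = (2*m)/((3*m)) = (2*m)*(1/(3*m)) = ⅔)
k - A(-57) = 7*√413 - 1*⅔ = 7*√413 - ⅔ = -⅔ + 7*√413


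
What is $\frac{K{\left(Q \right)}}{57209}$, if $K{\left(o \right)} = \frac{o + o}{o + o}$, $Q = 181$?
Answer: $\frac{1}{57209} \approx 1.748 \cdot 10^{-5}$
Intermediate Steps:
$K{\left(o \right)} = 1$ ($K{\left(o \right)} = \frac{2 o}{2 o} = 2 o \frac{1}{2 o} = 1$)
$\frac{K{\left(Q \right)}}{57209} = 1 \cdot \frac{1}{57209} = \frac{1}{57209}$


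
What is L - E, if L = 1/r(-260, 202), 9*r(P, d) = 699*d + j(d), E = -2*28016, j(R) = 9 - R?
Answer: 7900792169/141005 ≈ 56032.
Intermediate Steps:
E = -56032
r(P, d) = 1 + 698*d/9 (r(P, d) = (699*d + (9 - d))/9 = (9 + 698*d)/9 = 1 + 698*d/9)
L = 9/141005 (L = 1/(1 + (698/9)*202) = 1/(1 + 140996/9) = 1/(141005/9) = 9/141005 ≈ 6.3827e-5)
L - E = 9/141005 - 1*(-56032) = 9/141005 + 56032 = 7900792169/141005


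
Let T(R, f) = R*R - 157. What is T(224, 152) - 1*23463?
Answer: 26556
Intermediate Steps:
T(R, f) = -157 + R² (T(R, f) = R² - 157 = -157 + R²)
T(224, 152) - 1*23463 = (-157 + 224²) - 1*23463 = (-157 + 50176) - 23463 = 50019 - 23463 = 26556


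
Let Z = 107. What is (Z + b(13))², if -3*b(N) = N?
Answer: 94864/9 ≈ 10540.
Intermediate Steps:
b(N) = -N/3
(Z + b(13))² = (107 - ⅓*13)² = (107 - 13/3)² = (308/3)² = 94864/9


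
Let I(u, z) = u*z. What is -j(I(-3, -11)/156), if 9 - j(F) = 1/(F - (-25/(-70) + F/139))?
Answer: -29398/1861 ≈ -15.797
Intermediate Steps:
j(F) = 9 - 1/(-5/14 + 138*F/139) (j(F) = 9 - 1/(F - (-25/(-70) + F/139)) = 9 - 1/(F - (-25*(-1/70) + F*(1/139))) = 9 - 1/(F - (5/14 + F/139)) = 9 - 1/(F + (-5/14 - F/139)) = 9 - 1/(-5/14 + 138*F/139))
-j(I(-3, -11)/156) = -(-8201 + 17388*(-3*(-11)/156))/(-695 + 1932*(-3*(-11)/156)) = -(-8201 + 17388*(33*(1/156)))/(-695 + 1932*(33*(1/156))) = -(-8201 + 17388*(11/52))/(-695 + 1932*(11/52)) = -(-8201 + 47817/13)/(-695 + 5313/13) = -(-58796)/((-3722/13)*13) = -(-13)*(-58796)/(3722*13) = -1*29398/1861 = -29398/1861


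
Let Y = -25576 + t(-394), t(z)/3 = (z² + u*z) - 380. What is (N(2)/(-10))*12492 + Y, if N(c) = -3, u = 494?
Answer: -705842/5 ≈ -1.4117e+5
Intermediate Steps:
t(z) = -1140 + 3*z² + 1482*z (t(z) = 3*((z² + 494*z) - 380) = 3*(-380 + z² + 494*z) = -1140 + 3*z² + 1482*z)
Y = -144916 (Y = -25576 + (-1140 + 3*(-394)² + 1482*(-394)) = -25576 + (-1140 + 3*155236 - 583908) = -25576 + (-1140 + 465708 - 583908) = -25576 - 119340 = -144916)
(N(2)/(-10))*12492 + Y = -3/(-10)*12492 - 144916 = -3*(-⅒)*12492 - 144916 = (3/10)*12492 - 144916 = 18738/5 - 144916 = -705842/5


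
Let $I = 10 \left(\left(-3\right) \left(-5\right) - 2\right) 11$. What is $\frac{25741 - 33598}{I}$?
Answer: $- \frac{7857}{1430} \approx -5.4944$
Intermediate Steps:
$I = 1430$ ($I = 10 \left(15 - 2\right) 11 = 10 \cdot 13 \cdot 11 = 130 \cdot 11 = 1430$)
$\frac{25741 - 33598}{I} = \frac{25741 - 33598}{1430} = \left(25741 - 33598\right) \frac{1}{1430} = \left(-7857\right) \frac{1}{1430} = - \frac{7857}{1430}$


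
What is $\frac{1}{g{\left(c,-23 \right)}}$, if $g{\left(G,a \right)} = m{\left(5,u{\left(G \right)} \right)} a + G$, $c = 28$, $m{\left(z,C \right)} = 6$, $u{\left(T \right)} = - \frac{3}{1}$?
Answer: $- \frac{1}{110} \approx -0.0090909$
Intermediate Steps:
$u{\left(T \right)} = -3$ ($u{\left(T \right)} = \left(-3\right) 1 = -3$)
$g{\left(G,a \right)} = G + 6 a$ ($g{\left(G,a \right)} = 6 a + G = G + 6 a$)
$\frac{1}{g{\left(c,-23 \right)}} = \frac{1}{28 + 6 \left(-23\right)} = \frac{1}{28 - 138} = \frac{1}{-110} = - \frac{1}{110}$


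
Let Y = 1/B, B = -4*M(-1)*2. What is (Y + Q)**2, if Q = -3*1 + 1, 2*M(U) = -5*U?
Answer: 1681/400 ≈ 4.2025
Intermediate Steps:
M(U) = -5*U/2 (M(U) = (-5*U)/2 = -5*U/2)
Q = -2 (Q = -3 + 1 = -2)
B = -20 (B = -(-10)*(-1)*2 = -4*5/2*2 = -10*2 = -20)
Y = -1/20 (Y = 1/(-20) = -1/20 ≈ -0.050000)
(Y + Q)**2 = (-1/20 - 2)**2 = (-41/20)**2 = 1681/400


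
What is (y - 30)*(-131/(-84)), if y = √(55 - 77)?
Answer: -655/14 + 131*I*√22/84 ≈ -46.786 + 7.3148*I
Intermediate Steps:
y = I*√22 (y = √(-22) = I*√22 ≈ 4.6904*I)
(y - 30)*(-131/(-84)) = (I*√22 - 30)*(-131/(-84)) = (-30 + I*√22)*(-131*(-1/84)) = (-30 + I*√22)*(131/84) = -655/14 + 131*I*√22/84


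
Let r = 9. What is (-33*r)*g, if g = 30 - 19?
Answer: -3267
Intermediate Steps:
g = 11
(-33*r)*g = -33*9*11 = -297*11 = -3267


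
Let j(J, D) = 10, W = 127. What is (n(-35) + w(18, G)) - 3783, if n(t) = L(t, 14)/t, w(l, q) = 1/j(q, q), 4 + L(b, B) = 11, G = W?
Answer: -37831/10 ≈ -3783.1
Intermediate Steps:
G = 127
L(b, B) = 7 (L(b, B) = -4 + 11 = 7)
w(l, q) = ⅒ (w(l, q) = 1/10 = ⅒)
n(t) = 7/t
(n(-35) + w(18, G)) - 3783 = (7/(-35) + ⅒) - 3783 = (7*(-1/35) + ⅒) - 3783 = (-⅕ + ⅒) - 3783 = -⅒ - 3783 = -37831/10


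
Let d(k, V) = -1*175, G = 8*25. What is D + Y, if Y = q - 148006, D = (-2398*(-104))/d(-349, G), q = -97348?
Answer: -43186342/175 ≈ -2.4678e+5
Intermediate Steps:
G = 200
d(k, V) = -175
D = -249392/175 (D = -2398*(-104)/(-175) = 249392*(-1/175) = -249392/175 ≈ -1425.1)
Y = -245354 (Y = -97348 - 148006 = -245354)
D + Y = -249392/175 - 245354 = -43186342/175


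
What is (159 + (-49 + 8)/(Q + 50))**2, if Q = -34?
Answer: 6265009/256 ≈ 24473.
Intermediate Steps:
(159 + (-49 + 8)/(Q + 50))**2 = (159 + (-49 + 8)/(-34 + 50))**2 = (159 - 41/16)**2 = (2503/16)**2 = 6265009/256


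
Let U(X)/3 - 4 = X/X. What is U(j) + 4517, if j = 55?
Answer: 4532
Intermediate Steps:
U(X) = 15 (U(X) = 12 + 3*(X/X) = 12 + 3*1 = 12 + 3 = 15)
U(j) + 4517 = 15 + 4517 = 4532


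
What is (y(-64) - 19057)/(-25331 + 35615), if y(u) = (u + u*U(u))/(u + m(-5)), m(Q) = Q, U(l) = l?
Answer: -439655/236532 ≈ -1.8588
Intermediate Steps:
y(u) = (u + u²)/(-5 + u) (y(u) = (u + u*u)/(u - 5) = (u + u²)/(-5 + u))
(y(-64) - 19057)/(-25331 + 35615) = (-64*(1 - 64)/(-5 - 64) - 19057)/(-25331 + 35615) = (-64*(-63)/(-69) - 19057)/10284 = (-64*(-1/69)*(-63) - 19057)*(1/10284) = (-1344/23 - 19057)*(1/10284) = -439655/23*1/10284 = -439655/236532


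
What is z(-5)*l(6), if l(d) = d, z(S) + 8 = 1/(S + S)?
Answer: -243/5 ≈ -48.600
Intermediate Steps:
z(S) = -8 + 1/(2*S) (z(S) = -8 + 1/(S + S) = -8 + 1/(2*S))
z(-5)*l(6) = (-8 + (½)/(-5))*6 = (-8 + (½)*(-⅕))*6 = (-8 - ⅒)*6 = -81/10*6 = -243/5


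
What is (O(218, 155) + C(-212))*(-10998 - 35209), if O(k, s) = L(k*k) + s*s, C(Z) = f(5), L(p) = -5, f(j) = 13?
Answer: -1110492831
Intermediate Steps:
C(Z) = 13
O(k, s) = -5 + s**2 (O(k, s) = -5 + s*s = -5 + s**2)
(O(218, 155) + C(-212))*(-10998 - 35209) = ((-5 + 155**2) + 13)*(-10998 - 35209) = ((-5 + 24025) + 13)*(-46207) = (24020 + 13)*(-46207) = 24033*(-46207) = -1110492831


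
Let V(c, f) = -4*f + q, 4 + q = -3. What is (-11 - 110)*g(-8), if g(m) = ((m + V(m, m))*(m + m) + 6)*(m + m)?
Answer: -514976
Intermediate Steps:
q = -7 (q = -4 - 3 = -7)
V(c, f) = -7 - 4*f (V(c, f) = -4*f - 7 = -7 - 4*f)
g(m) = 2*m*(6 + 2*m*(-7 - 3*m)) (g(m) = ((m + (-7 - 4*m))*(m + m) + 6)*(m + m) = ((-7 - 3*m)*(2*m) + 6)*(2*m) = (2*m*(-7 - 3*m) + 6)*(2*m) = (6 + 2*m*(-7 - 3*m))*(2*m) = 2*m*(6 + 2*m*(-7 - 3*m)))
(-11 - 110)*g(-8) = (-11 - 110)*(4*(-8)*(3 - 7*(-8) - 3*(-8)²)) = -484*(-8)*(3 + 56 - 3*64) = -484*(-8)*(3 + 56 - 192) = -484*(-8)*(-133) = -121*4256 = -514976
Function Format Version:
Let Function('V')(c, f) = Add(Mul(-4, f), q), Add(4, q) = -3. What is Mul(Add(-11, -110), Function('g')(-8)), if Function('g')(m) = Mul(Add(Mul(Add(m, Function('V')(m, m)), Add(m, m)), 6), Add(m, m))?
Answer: -514976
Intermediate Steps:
q = -7 (q = Add(-4, -3) = -7)
Function('V')(c, f) = Add(-7, Mul(-4, f)) (Function('V')(c, f) = Add(Mul(-4, f), -7) = Add(-7, Mul(-4, f)))
Function('g')(m) = Mul(2, m, Add(6, Mul(2, m, Add(-7, Mul(-3, m))))) (Function('g')(m) = Mul(Add(Mul(Add(m, Add(-7, Mul(-4, m))), Add(m, m)), 6), Add(m, m)) = Mul(Add(Mul(Add(-7, Mul(-3, m)), Mul(2, m)), 6), Mul(2, m)) = Mul(Add(Mul(2, m, Add(-7, Mul(-3, m))), 6), Mul(2, m)) = Mul(Add(6, Mul(2, m, Add(-7, Mul(-3, m)))), Mul(2, m)) = Mul(2, m, Add(6, Mul(2, m, Add(-7, Mul(-3, m))))))
Mul(Add(-11, -110), Function('g')(-8)) = Mul(Add(-11, -110), Mul(4, -8, Add(3, Mul(-7, -8), Mul(-3, Pow(-8, 2))))) = Mul(-121, Mul(4, -8, Add(3, 56, Mul(-3, 64)))) = Mul(-121, Mul(4, -8, Add(3, 56, -192))) = Mul(-121, Mul(4, -8, -133)) = Mul(-121, 4256) = -514976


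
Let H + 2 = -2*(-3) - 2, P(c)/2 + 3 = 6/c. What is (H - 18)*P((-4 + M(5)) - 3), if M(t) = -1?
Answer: 120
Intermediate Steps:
P(c) = -6 + 12/c (P(c) = -6 + 2*(6/c) = -6 + 12/c)
H = 2 (H = -2 + (-2*(-3) - 2) = -2 + (6 - 2) = -2 + 4 = 2)
(H - 18)*P((-4 + M(5)) - 3) = (2 - 18)*(-6 + 12/((-4 - 1) - 3)) = -16*(-6 + 12/(-5 - 3)) = -16*(-6 + 12/(-8)) = -16*(-6 + 12*(-⅛)) = -16*(-6 - 3/2) = -16*(-15/2) = 120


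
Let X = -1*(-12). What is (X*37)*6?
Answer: 2664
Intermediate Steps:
X = 12
(X*37)*6 = (12*37)*6 = 444*6 = 2664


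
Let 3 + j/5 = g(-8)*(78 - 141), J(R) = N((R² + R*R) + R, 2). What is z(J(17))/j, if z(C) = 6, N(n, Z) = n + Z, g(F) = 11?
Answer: -1/580 ≈ -0.0017241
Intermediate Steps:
N(n, Z) = Z + n
J(R) = 2 + R + 2*R² (J(R) = 2 + ((R² + R*R) + R) = 2 + ((R² + R²) + R) = 2 + (2*R² + R) = 2 + (R + 2*R²) = 2 + R + 2*R²)
j = -3480 (j = -15 + 5*(11*(78 - 141)) = -15 + 5*(11*(-63)) = -15 + 5*(-693) = -15 - 3465 = -3480)
z(J(17))/j = 6/(-3480) = 6*(-1/3480) = -1/580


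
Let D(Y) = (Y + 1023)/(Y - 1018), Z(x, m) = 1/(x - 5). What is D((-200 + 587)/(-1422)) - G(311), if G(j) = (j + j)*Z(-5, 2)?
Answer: 49227902/804435 ≈ 61.196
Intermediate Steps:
Z(x, m) = 1/(-5 + x)
G(j) = -j/5 (G(j) = (j + j)/(-5 - 5) = (2*j)/(-10) = (2*j)*(-⅒) = -j/5)
D(Y) = (1023 + Y)/(-1018 + Y)
D((-200 + 587)/(-1422)) - G(311) = (1023 + (-200 + 587)/(-1422))/(-1018 + (-200 + 587)/(-1422)) - (-1)*311/5 = (1023 + 387*(-1/1422))/(-1018 + 387*(-1/1422)) - 1*(-311/5) = (1023 - 43/158)/(-1018 - 43/158) + 311/5 = (161591/158)/(-160887/158) + 311/5 = -158/160887*161591/158 + 311/5 = -161591/160887 + 311/5 = 49227902/804435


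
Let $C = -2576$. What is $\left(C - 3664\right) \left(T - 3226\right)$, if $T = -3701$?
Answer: $43224480$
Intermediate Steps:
$\left(C - 3664\right) \left(T - 3226\right) = \left(-2576 - 3664\right) \left(-3701 - 3226\right) = \left(-6240\right) \left(-6927\right) = 43224480$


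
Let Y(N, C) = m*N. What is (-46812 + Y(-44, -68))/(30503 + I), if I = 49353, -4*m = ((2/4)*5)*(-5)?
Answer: -3029/5152 ≈ -0.58793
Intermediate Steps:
m = 25/8 (m = -(2/4)*5*(-5)/4 = -(2*(1/4))*5*(-5)/4 = -(1/2)*5*(-5)/4 = -5*(-5)/8 = -1/4*(-25/2) = 25/8 ≈ 3.1250)
Y(N, C) = 25*N/8
(-46812 + Y(-44, -68))/(30503 + I) = (-46812 + (25/8)*(-44))/(30503 + 49353) = (-46812 - 275/2)/79856 = -93899/2*1/79856 = -3029/5152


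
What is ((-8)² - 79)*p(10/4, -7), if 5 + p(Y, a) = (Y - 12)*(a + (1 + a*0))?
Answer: -780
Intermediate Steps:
p(Y, a) = -5 + (1 + a)*(-12 + Y) (p(Y, a) = -5 + (Y - 12)*(a + (1 + a*0)) = -5 + (-12 + Y)*(a + (1 + 0)) = -5 + (-12 + Y)*(a + 1) = -5 + (-12 + Y)*(1 + a) = -5 + (1 + a)*(-12 + Y))
((-8)² - 79)*p(10/4, -7) = ((-8)² - 79)*(-17 + 10/4 - 12*(-7) + (10/4)*(-7)) = (64 - 79)*(-17 + 10*(¼) + 84 + (10*(¼))*(-7)) = -15*(-17 + 5/2 + 84 + (5/2)*(-7)) = -15*(-17 + 5/2 + 84 - 35/2) = -15*52 = -780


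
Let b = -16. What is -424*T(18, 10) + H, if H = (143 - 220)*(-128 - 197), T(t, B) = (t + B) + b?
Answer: 19937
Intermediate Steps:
T(t, B) = -16 + B + t (T(t, B) = (t + B) - 16 = (B + t) - 16 = -16 + B + t)
H = 25025 (H = -77*(-325) = 25025)
-424*T(18, 10) + H = -424*(-16 + 10 + 18) + 25025 = -424*12 + 25025 = -5088 + 25025 = 19937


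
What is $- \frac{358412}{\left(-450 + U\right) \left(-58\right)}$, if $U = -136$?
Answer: $- \frac{89603}{8497} \approx -10.545$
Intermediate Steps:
$- \frac{358412}{\left(-450 + U\right) \left(-58\right)} = - \frac{358412}{\left(-450 - 136\right) \left(-58\right)} = - \frac{358412}{\left(-586\right) \left(-58\right)} = - \frac{358412}{33988} = \left(-358412\right) \frac{1}{33988} = - \frac{89603}{8497}$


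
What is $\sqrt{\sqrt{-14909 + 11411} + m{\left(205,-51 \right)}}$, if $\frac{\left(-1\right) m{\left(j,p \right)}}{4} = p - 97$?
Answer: $\sqrt{592 + i \sqrt{3498}} \approx 24.361 + 1.2139 i$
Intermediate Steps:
$m{\left(j,p \right)} = 388 - 4 p$ ($m{\left(j,p \right)} = - 4 \left(p - 97\right) = - 4 \left(-97 + p\right) = 388 - 4 p$)
$\sqrt{\sqrt{-14909 + 11411} + m{\left(205,-51 \right)}} = \sqrt{\sqrt{-14909 + 11411} + \left(388 - -204\right)} = \sqrt{\sqrt{-3498} + \left(388 + 204\right)} = \sqrt{i \sqrt{3498} + 592} = \sqrt{592 + i \sqrt{3498}}$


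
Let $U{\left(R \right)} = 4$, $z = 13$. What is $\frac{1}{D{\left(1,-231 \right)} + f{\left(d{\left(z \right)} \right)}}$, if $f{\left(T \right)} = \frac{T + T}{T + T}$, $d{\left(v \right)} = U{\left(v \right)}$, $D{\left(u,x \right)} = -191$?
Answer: $- \frac{1}{190} \approx -0.0052632$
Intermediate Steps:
$d{\left(v \right)} = 4$
$f{\left(T \right)} = 1$ ($f{\left(T \right)} = \frac{2 T}{2 T} = 2 T \frac{1}{2 T} = 1$)
$\frac{1}{D{\left(1,-231 \right)} + f{\left(d{\left(z \right)} \right)}} = \frac{1}{-191 + 1} = \frac{1}{-190} = - \frac{1}{190}$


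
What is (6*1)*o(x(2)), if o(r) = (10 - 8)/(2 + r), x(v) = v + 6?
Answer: 6/5 ≈ 1.2000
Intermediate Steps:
x(v) = 6 + v
o(r) = 2/(2 + r)
(6*1)*o(x(2)) = (6*1)*(2/(2 + (6 + 2))) = 6*(2/(2 + 8)) = 6*(2/10) = 6*(2*(⅒)) = 6*(⅕) = 6/5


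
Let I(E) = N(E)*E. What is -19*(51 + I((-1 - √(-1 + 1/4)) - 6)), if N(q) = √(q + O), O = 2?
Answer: -969 + √(-20 - 2*I*√3)*(133/2 + 19*I*√3/4) ≈ -906.41 - 295.33*I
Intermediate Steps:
N(q) = √(2 + q) (N(q) = √(q + 2) = √(2 + q))
I(E) = E*√(2 + E) (I(E) = √(2 + E)*E = E*√(2 + E))
-19*(51 + I((-1 - √(-1 + 1/4)) - 6)) = -19*(51 + ((-1 - √(-1 + 1/4)) - 6)*√(2 + ((-1 - √(-1 + 1/4)) - 6))) = -19*(51 + ((-1 - √(-1 + ¼)) - 6)*√(2 + ((-1 - √(-1 + ¼)) - 6))) = -19*(51 + ((-1 - √(-¾)) - 6)*√(2 + ((-1 - √(-¾)) - 6))) = -19*(51 + ((-1 - I*√3/2) - 6)*√(2 + ((-1 - I*√3/2) - 6))) = -19*(51 + (-7 - I*√3/2)*√(2 + (-7 - I*√3/2))) = -19*(51 + (-7 - I*√3/2)*√(-5 - I*√3/2)) = -19*(51 + √(-5 - I*√3/2)*(-7 - I*√3/2)) = -969 - 19*√(-5 - I*√3/2)*(-7 - I*√3/2)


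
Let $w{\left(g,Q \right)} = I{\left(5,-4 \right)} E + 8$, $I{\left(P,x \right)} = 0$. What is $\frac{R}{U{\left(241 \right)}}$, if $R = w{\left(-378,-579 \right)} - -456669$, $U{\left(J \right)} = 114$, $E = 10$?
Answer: $\frac{456677}{114} \approx 4005.9$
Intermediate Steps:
$w{\left(g,Q \right)} = 8$ ($w{\left(g,Q \right)} = 0 \cdot 10 + 8 = 0 + 8 = 8$)
$R = 456677$ ($R = 8 - -456669 = 8 + 456669 = 456677$)
$\frac{R}{U{\left(241 \right)}} = \frac{456677}{114}$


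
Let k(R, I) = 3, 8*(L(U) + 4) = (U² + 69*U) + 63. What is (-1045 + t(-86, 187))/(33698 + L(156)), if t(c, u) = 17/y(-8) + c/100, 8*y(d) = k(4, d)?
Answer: -600316/22853625 ≈ -0.026268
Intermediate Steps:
L(U) = 31/8 + U²/8 + 69*U/8 (L(U) = -4 + ((U² + 69*U) + 63)/8 = -4 + (63 + U² + 69*U)/8 = -4 + (63/8 + U²/8 + 69*U/8) = 31/8 + U²/8 + 69*U/8)
y(d) = 3/8 (y(d) = (⅛)*3 = 3/8)
t(c, u) = 136/3 + c/100 (t(c, u) = 17/(3/8) + c/100 = 17*(8/3) + c*(1/100) = 136/3 + c/100)
(-1045 + t(-86, 187))/(33698 + L(156)) = (-1045 + (136/3 + (1/100)*(-86)))/(33698 + (31/8 + (⅛)*156² + (69/8)*156)) = (-1045 + (136/3 - 43/50))/(33698 + (31/8 + (⅛)*24336 + 2691/2)) = (-1045 + 6671/150)/(33698 + (31/8 + 3042 + 2691/2)) = -150079/(150*(33698 + 35131/8)) = -150079/(150*304715/8) = -150079/150*8/304715 = -600316/22853625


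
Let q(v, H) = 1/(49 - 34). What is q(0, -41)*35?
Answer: 7/3 ≈ 2.3333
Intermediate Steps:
q(v, H) = 1/15
q(0, -41)*35 = (1/15)*35 = 7/3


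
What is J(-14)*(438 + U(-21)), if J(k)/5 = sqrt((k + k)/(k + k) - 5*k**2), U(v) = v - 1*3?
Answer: 2070*I*sqrt(979) ≈ 64768.0*I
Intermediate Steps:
U(v) = -3 + v (U(v) = v - 3 = -3 + v)
J(k) = 5*sqrt(1 - 5*k**2) (J(k) = 5*sqrt((k + k)/(k + k) - 5*k**2) = 5*sqrt((2*k)/((2*k)) - 5*k**2) = 5*sqrt((2*k)*(1/(2*k)) - 5*k**2) = 5*sqrt(1 - 5*k**2))
J(-14)*(438 + U(-21)) = (5*sqrt(1 - 5*(-14)**2))*(438 + (-3 - 21)) = (5*sqrt(1 - 5*196))*(438 - 24) = (5*sqrt(1 - 980))*414 = (5*sqrt(-979))*414 = (5*(I*sqrt(979)))*414 = (5*I*sqrt(979))*414 = 2070*I*sqrt(979)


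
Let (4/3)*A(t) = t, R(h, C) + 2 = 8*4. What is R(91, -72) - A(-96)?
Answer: 102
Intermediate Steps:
R(h, C) = 30 (R(h, C) = -2 + 8*4 = -2 + 32 = 30)
A(t) = 3*t/4
R(91, -72) - A(-96) = 30 - 3*(-96)/4 = 30 - 1*(-72) = 30 + 72 = 102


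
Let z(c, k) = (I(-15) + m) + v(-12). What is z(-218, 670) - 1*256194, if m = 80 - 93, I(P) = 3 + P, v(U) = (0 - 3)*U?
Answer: -256183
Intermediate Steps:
v(U) = -3*U
m = -13
z(c, k) = 11 (z(c, k) = ((3 - 15) - 13) - 3*(-12) = (-12 - 13) + 36 = -25 + 36 = 11)
z(-218, 670) - 1*256194 = 11 - 1*256194 = 11 - 256194 = -256183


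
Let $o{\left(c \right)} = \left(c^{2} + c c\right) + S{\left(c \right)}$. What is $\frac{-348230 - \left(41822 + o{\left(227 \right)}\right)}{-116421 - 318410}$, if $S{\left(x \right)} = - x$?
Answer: $\frac{492883}{434831} \approx 1.1335$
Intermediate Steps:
$o{\left(c \right)} = - c + 2 c^{2}$ ($o{\left(c \right)} = \left(c^{2} + c c\right) - c = \left(c^{2} + c^{2}\right) - c = 2 c^{2} - c = - c + 2 c^{2}$)
$\frac{-348230 - \left(41822 + o{\left(227 \right)}\right)}{-116421 - 318410} = \frac{-348230 - \left(41822 + 227 \left(-1 + 2 \cdot 227\right)\right)}{-116421 - 318410} = \frac{-348230 - \left(41822 + 227 \left(-1 + 454\right)\right)}{-434831} = \left(-348230 - \left(41822 + 227 \cdot 453\right)\right) \left(- \frac{1}{434831}\right) = \left(-348230 - 144653\right) \left(- \frac{1}{434831}\right) = \left(-492883\right) \left(- \frac{1}{434831}\right) = \frac{492883}{434831}$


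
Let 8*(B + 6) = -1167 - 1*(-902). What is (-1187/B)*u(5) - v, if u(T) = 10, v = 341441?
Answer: -106776073/313 ≈ -3.4114e+5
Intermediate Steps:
B = -313/8 (B = -6 + (-1167 - 1*(-902))/8 = -6 + (-1167 + 902)/8 = -6 + (⅛)*(-265) = -6 - 265/8 = -313/8 ≈ -39.125)
(-1187/B)*u(5) - v = -1187/(-313/8)*10 - 1*341441 = -1187*(-8/313)*10 - 341441 = (9496/313)*10 - 341441 = 94960/313 - 341441 = -106776073/313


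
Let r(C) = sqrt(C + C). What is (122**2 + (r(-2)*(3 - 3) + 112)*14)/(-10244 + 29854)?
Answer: 0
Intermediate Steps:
r(C) = sqrt(2)*sqrt(C) (r(C) = sqrt(2*C) = sqrt(2)*sqrt(C))
(122**2 + (r(-2)*(3 - 3) + 112)*14)/(-10244 + 29854) = (122**2 + ((sqrt(2)*sqrt(-2))*(3 - 3) + 112)*14)/(-10244 + 29854) = (14884 + ((sqrt(2)*(I*sqrt(2)))*0 + 112)*14)/19610 = (14884 + ((2*I)*0 + 112)*14)*(1/19610) = (14884 + (0 + 112)*14)*(1/19610) = (14884 + 112*14)*(1/19610) = (14884 + 1568)*(1/19610) = 16452*(1/19610) = 8226/9805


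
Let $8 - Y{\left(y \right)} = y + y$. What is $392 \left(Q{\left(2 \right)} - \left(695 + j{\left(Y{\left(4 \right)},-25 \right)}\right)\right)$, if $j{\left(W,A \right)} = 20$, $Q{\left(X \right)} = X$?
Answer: $-279496$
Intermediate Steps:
$Y{\left(y \right)} = 8 - 2 y$ ($Y{\left(y \right)} = 8 - \left(y + y\right) = 8 - 2 y$)
$392 \left(Q{\left(2 \right)} - \left(695 + j{\left(Y{\left(4 \right)},-25 \right)}\right)\right) = 392 \left(2 - 715\right) = 392 \left(-713\right) = -279496$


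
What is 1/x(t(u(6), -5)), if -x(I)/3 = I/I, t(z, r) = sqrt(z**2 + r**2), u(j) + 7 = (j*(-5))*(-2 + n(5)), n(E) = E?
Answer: -1/3 ≈ -0.33333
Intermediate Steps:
u(j) = -7 - 15*j (u(j) = -7 + (j*(-5))*(-2 + 5) = -7 - 5*j*3 = -7 - 15*j)
t(z, r) = sqrt(r**2 + z**2)
x(I) = -3 (x(I) = -3*I/I = -3*1 = -3)
1/x(t(u(6), -5)) = 1/(-3) = -1/3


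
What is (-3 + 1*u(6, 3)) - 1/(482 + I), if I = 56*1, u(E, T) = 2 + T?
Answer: 1075/538 ≈ 1.9981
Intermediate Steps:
I = 56
(-3 + 1*u(6, 3)) - 1/(482 + I) = (-3 + 1*(2 + 3)) - 1/(482 + 56) = (-3 + 1*5) - 1/538 = (-3 + 5) - 1*1/538 = 2 - 1/538 = 1075/538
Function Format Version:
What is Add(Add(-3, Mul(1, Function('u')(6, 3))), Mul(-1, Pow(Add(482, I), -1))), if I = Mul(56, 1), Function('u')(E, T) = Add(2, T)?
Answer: Rational(1075, 538) ≈ 1.9981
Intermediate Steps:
I = 56
Add(Add(-3, Mul(1, Function('u')(6, 3))), Mul(-1, Pow(Add(482, I), -1))) = Add(Add(-3, Mul(1, Add(2, 3))), Mul(-1, Pow(Add(482, 56), -1))) = Add(Add(-3, Mul(1, 5)), Mul(-1, Pow(538, -1))) = Add(Add(-3, 5), Mul(-1, Rational(1, 538))) = Add(2, Rational(-1, 538)) = Rational(1075, 538)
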